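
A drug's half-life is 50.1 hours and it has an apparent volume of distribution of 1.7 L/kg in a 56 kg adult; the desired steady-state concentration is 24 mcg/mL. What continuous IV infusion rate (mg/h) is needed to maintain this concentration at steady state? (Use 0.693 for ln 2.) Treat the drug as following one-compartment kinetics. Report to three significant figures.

31.6 mg/h

Vd = 1.7 L/kg × 56 kg = 95.20 L
CL = 0.693 × Vd / t½ = 0.693 × 95.20 / 50.1 = 1.317 L/h
Infusion rate = CL × Css = 1.317 × 24 = 31.61 mg/h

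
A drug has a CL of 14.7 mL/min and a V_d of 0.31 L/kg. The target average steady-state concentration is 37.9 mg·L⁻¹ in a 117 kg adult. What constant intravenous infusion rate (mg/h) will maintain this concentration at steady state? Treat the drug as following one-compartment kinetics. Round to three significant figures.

33.4 mg/h

Convert clearance: 14.7 mL/min × 60 min/h ÷ 1000 mL/L = 0.8820 L/h
Vd does not affect the maintenance rate; only clearance governs steady-state input.
R₀ = 0.8820 × 37.9 = 33.43 mg/h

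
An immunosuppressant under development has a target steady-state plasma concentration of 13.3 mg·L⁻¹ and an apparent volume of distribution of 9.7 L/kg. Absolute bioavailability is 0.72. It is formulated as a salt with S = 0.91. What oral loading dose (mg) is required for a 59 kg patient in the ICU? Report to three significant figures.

11600 mg

Total Vd = 9.7 × 59 = 572.3 L
The loading dose fills Vd to the target concentration.
LD = Vd × C / F / S = 572.3 × 13.30 / 0.72 / 0.91 = 11620 mg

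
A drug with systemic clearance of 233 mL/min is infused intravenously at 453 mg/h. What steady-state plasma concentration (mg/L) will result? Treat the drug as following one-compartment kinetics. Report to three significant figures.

CL = 233 mL/min = 233 × 0.06 = 13.98 L/h
Css = rate / CL = 453 / 13.98 = 32.40 mg/L

32.4 mg/L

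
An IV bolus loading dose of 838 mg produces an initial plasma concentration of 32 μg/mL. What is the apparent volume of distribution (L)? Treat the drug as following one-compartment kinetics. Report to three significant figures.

Immediately after an IV bolus, C₀ = Dose / Vd, so Vd = Dose / C₀.
Vd = 838 / 32 = 26.19 L

26.2 L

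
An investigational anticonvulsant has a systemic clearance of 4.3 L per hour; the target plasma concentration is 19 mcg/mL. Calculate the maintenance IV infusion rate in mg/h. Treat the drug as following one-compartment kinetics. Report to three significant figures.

81.7 mg/h

At steady state, infusion rate equals elimination rate: rate in = CL × Css.
Infusion rate = CL · Css = 4.300 L/h × 19 mg/L = 81.70 mg/h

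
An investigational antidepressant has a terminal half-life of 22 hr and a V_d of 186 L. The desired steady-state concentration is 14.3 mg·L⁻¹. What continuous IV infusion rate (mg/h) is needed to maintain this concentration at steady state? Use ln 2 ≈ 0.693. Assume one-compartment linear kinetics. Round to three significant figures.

83.8 mg/h

CL = 0.693 × Vd / t½ = 0.693 × 186.0 / 22 = 5.859 L/h
Infusion rate = CL × Css = 5.859 × 14.3 = 83.78 mg/h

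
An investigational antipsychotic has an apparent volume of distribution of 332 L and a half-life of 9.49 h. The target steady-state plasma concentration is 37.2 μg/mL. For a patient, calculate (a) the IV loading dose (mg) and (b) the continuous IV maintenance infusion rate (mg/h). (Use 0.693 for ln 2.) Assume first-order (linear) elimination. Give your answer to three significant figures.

(a) 12400 mg; (b) 902 mg/h

LD = Vd × C = 332.0 × 37.2 = 12350 mg
CL = 0.693 × Vd / t½ = 0.693 × 332.0 / 9.49 = 24.24 L/h
Infusion rate = CL × Css = 24.24 × 37.2 = 901.7 mg/h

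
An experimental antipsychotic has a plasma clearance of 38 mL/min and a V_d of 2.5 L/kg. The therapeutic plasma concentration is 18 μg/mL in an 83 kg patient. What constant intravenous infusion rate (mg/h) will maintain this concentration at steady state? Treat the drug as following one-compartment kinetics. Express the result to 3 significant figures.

41.0 mg/h

CL = 38 mL/min × 60/1000 = 2.280 L/h
R₀ = 2.280 × 18 = 41.04 mg/h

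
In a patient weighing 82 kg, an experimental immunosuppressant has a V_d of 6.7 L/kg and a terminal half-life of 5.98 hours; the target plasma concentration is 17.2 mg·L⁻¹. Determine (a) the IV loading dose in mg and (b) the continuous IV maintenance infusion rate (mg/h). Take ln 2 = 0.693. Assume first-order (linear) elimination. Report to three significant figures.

Vd(total) = 82 kg × 6.7 L/kg = 549.4 L
LD = Vd × C = 549.4 × 17.2 = 9450 mg
CL = 0.693 × Vd / t½ = 0.693 × 549.4 / 5.98 = 63.67 L/h
Infusion rate = CL × Css = 63.67 × 17.2 = 1095 mg/h

(a) 9450 mg; (b) 1100 mg/h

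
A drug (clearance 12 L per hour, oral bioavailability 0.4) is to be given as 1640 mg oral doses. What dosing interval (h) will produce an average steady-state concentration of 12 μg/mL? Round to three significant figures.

F·D/τ = CL·Css → τ = F·D / (CL·Css).
τ = 0.4 × 1640 / (12 × 12) = 4.556 h

4.56 h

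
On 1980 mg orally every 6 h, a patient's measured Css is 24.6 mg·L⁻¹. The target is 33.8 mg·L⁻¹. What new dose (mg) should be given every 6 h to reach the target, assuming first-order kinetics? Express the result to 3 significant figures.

For first-order elimination, Css ∝ F·D/(CL·τ); F and CL are unchanged, so Css ∝ D/τ.
D₂ = D₁ × (Css,target / Css,current) = 1980 × 33.8/24.6 = 2720 mg

2720 mg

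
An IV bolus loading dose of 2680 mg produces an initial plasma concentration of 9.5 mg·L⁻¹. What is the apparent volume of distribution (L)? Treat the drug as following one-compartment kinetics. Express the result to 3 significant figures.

282 L

Immediately after an IV bolus, C₀ = Dose / Vd, so Vd = Dose / C₀.
Vd = 2680 / 9.5 = 282.1 L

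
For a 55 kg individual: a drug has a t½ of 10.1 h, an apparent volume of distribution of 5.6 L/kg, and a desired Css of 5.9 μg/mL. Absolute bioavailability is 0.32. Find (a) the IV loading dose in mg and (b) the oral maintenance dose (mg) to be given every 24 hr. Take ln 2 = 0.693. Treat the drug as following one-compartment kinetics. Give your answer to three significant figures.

(a) 1820 mg; (b) 9350 mg

Vd = 5.6 L/kg × 55 kg = 308.0 L
LD = Vd × C = 308.0 × 5.9 = 1817 mg
CL = 0.693 × Vd / t½ = 0.693 × 308.0 / 10.1 = 21.13 L/h
D = CL × Css × τ / F = 21.13 × 5.9 × 24 / 0.32 = 9350 mg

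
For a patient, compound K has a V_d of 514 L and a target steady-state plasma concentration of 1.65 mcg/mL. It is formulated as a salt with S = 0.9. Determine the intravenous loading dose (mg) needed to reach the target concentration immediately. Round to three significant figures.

942 mg

LD = Vd × C / S = 514.0 × 1.650 / 0.9 = 942.3 mg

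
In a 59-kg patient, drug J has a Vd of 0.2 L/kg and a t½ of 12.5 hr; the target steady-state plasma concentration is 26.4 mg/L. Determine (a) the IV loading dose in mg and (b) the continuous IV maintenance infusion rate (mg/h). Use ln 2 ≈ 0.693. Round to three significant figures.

(a) 312 mg; (b) 17.3 mg/h

Total Vd = 0.2 × 59 = 11.80 L
LD = Vd × C = 11.80 × 26.4 = 311.5 mg
CL = 0.693 × Vd / t½ = 0.693 × 11.80 / 12.5 = 0.6542 L/h
Infusion rate = CL × Css = 0.6542 × 26.4 = 17.27 mg/h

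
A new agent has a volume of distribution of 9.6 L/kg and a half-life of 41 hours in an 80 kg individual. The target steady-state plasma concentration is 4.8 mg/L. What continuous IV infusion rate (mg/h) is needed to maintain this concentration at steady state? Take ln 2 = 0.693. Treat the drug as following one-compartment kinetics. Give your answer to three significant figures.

Vd(total) = 80 kg × 9.6 L/kg = 768.0 L
k = 0.693/41 = 0.01690 h⁻¹, so CL = k·Vd = 0.01690 × 768.0 = 12.98 L/h
Infusion rate = CL × Css = 12.98 × 4.8 = 62.30 mg/h

62.3 mg/h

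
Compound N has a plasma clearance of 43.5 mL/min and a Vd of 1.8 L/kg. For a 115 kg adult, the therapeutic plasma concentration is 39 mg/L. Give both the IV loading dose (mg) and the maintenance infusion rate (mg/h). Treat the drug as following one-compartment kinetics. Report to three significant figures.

Vd(total) = 115 kg × 1.8 L/kg = 207.0 L
LD = Vd · C_target = 207.0 × 39 = 8073 mg
Convert clearance: 43.5 mL/min × 60 min/h ÷ 1000 mL/L = 2.610 L/h
Maintenance: replace elimination → rate = CL × Css = 2.610 × 39 = 101.8 mg/h

(a) 8070 mg; (b) 102 mg/h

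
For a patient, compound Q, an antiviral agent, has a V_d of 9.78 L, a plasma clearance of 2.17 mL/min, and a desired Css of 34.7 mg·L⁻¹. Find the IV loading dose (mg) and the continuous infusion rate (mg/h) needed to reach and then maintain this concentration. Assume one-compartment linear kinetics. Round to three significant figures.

(a) 339 mg; (b) 4.52 mg/h

Loading: fill Vd to C_target → 9.780 L × 34.7 mg/L = 339.4 mg
CL = 2.17 mL/min = 2.17 × 0.06 = 0.1302 L/h
Maintenance: replace elimination → rate = CL × Css = 0.1302 × 34.7 = 4.518 mg/h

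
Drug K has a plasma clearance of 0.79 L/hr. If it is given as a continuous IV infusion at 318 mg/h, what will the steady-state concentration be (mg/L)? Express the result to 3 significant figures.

403 mg/L

Css = rate / CL = 318 / 0.7900 = 402.5 mg/L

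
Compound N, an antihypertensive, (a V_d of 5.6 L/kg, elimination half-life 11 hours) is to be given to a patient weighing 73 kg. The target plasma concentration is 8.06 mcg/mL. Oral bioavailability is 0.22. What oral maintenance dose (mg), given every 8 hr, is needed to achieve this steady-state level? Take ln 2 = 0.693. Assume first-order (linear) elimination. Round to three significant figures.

Vd = 5.6 L/kg × 73 kg = 408.8 L
CL = ln 2 · Vd / t½ = 0.693 × 408.8 / 11 = 25.75 L/h
D = CL × Css × τ / F = 25.75 × 8.06 × 8 / 0.22 = 7547 mg

7550 mg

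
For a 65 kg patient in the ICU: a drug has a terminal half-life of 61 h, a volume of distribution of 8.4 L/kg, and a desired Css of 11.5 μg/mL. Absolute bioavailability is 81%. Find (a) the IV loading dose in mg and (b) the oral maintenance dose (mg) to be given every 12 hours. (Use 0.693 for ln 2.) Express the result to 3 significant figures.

Vd(total) = 65 kg × 8.4 L/kg = 546.0 L
LD = Vd × C = 546.0 × 11.5 = 6279 mg
CL = 0.693 × Vd / t½ = 0.693 × 546.0 / 61 = 6.203 L/h
D = CL × Css × τ / F = 6.203 × 11.5 × 12 / 0.81 = 1057 mg

(a) 6280 mg; (b) 1060 mg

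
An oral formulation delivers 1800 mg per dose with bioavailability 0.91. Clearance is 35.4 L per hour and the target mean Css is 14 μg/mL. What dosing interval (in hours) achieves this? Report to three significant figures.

F·D/τ = CL·Css → τ = F·D / (CL·Css).
τ = 0.91 × 1800 / (35.4 × 14) = 3.305 h

3.31 h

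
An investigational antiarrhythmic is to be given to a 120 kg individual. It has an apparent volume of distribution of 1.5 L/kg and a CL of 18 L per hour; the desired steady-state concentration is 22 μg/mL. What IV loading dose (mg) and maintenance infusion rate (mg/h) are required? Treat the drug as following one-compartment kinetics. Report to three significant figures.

(a) 3960 mg; (b) 396 mg/h

Vd(total) = 120 kg × 1.5 L/kg = 180.0 L
LD = Vd · C_target = 180.0 × 22 = 3960 mg
Maintenance infusion rate = CL × Css = 18.00 × 22 = 396.0 mg/h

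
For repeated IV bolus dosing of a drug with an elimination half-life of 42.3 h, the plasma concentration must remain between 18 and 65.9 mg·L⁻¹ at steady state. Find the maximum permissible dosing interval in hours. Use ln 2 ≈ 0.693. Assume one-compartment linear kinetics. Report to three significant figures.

k = 0.693 / t½ = 0.693 / 42.3 = 0.01638 h⁻¹
Between IV bolus doses, concentration decays as C = C₀·e^(−kτ), so C_peak/C_trough = e^(kτ).
τ_max = ln(C_peak/C_trough) / k = ln(65.9/18) / 0.01638 = 1.298 / 0.01638 = 79.24 h

79.2 h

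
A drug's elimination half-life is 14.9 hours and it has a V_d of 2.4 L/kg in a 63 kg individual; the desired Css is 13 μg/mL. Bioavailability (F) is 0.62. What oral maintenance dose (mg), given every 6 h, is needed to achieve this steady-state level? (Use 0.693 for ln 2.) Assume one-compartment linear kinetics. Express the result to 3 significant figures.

885 mg

Vd(total) = 63 kg × 2.4 L/kg = 151.2 L
CL = ln 2 · Vd / t½ = 0.693 × 151.2 / 14.9 = 7.032 L/h
D = CL × Css × τ / F = 7.032 × 13 × 6 / 0.62 = 884.7 mg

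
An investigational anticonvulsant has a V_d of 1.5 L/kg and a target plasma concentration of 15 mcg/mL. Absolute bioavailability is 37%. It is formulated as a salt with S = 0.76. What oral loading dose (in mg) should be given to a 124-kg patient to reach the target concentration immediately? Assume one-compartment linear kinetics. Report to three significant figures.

9920 mg

Total Vd = 1.5 × 124 = 186.0 L
The loading dose fills Vd to the target concentration.
LD = Vd × C / F / S = 186.0 × 15.00 / 0.37 / 0.76 = 9922 mg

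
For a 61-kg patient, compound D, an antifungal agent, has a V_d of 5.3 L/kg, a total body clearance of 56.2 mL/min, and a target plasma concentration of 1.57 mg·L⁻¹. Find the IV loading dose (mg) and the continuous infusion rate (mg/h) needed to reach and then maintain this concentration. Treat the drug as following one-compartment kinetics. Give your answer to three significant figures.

Total Vd = 5.3 × 61 = 323.3 L
Loading dose = Vd × C = 323.3 × 1.57 = 507.6 mg
CL = 56.2 mL/min = 56.2 × 0.06 = 3.372 L/h
Maintenance infusion rate = CL × Css = 3.372 × 1.57 = 5.294 mg/h

(a) 508 mg; (b) 5.29 mg/h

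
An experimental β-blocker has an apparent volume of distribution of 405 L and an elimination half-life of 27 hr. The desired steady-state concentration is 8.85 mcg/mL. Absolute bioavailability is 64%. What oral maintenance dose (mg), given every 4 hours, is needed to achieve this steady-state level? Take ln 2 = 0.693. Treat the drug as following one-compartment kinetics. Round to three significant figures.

575 mg

CL = 0.693 × Vd / t½ = 0.693 × 405.0 / 27 = 10.40 L/h
D = CL × Css × τ / F = 10.40 × 8.85 × 4 / 0.64 = 575.3 mg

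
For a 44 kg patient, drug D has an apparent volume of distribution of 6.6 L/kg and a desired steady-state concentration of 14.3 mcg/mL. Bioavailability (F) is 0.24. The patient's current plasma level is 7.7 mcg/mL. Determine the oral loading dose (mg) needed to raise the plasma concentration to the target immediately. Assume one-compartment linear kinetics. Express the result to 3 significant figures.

Vd(total) = 44 kg × 6.6 L/kg = 290.4 L
The loading dose fills Vd to the target concentration.
Concentration deficit ΔC = 14.3 − 7.7 = 6.600 mg/L
LD = Vd × ΔC / F = 290.4 × 6.600 / 0.24 = 7986 mg

7990 mg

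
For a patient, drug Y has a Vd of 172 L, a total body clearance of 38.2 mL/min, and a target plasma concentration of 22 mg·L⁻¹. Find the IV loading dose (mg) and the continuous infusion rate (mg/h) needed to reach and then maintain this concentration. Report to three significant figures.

Loading dose = Vd × C = 172.0 × 22 = 3784 mg
Convert clearance: 38.2 mL/min × 60 min/h ÷ 1000 mL/L = 2.292 L/h
Maintenance: replace elimination → rate = CL × Css = 2.292 × 22 = 50.42 mg/h

(a) 3780 mg; (b) 50.4 mg/h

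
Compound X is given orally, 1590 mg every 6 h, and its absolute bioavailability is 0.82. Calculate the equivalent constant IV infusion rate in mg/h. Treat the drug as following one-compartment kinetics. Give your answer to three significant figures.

Equivalent systemic input: infusion rate = F·D/τ.
Rate = 0.82 × 1590 / 6 = 217.3 mg/h

217 mg/h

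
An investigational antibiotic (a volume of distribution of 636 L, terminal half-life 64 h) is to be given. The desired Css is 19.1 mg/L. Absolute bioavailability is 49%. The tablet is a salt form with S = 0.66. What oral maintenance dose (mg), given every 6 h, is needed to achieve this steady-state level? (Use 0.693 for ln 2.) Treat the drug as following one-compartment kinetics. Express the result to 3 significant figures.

k = 0.693/64 = 0.01083 h⁻¹, so CL = k·Vd = 0.01083 × 636.0 = 6.888 L/h
D = CL × Css × τ / F / S = 6.888 × 19.1 × 6 / 0.49 / 0.66 = 2441 mg

2440 mg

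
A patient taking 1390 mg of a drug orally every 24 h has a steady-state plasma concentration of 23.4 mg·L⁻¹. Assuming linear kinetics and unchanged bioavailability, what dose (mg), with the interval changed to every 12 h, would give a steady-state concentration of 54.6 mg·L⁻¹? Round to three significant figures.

For first-order elimination, Css ∝ F·D/(CL·τ); F and CL are unchanged, so Css ∝ D/τ.
D₂ = D₁ × (Css,target / Css,current) × (τ₂/τ₁) = 1390 × (54.6/23.4) × (12/24) = 1622 mg

1620 mg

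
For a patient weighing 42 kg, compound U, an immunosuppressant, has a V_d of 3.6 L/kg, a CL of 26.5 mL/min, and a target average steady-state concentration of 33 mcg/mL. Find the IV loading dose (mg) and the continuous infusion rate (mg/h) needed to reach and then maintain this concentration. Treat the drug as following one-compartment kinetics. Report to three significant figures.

(a) 4990 mg; (b) 52.5 mg/h

Vd = 3.6 L/kg × 42 kg = 151.2 L
LD = Vd · C_target = 151.2 × 33 = 4990 mg
Convert clearance: 26.5 mL/min × 60 min/h ÷ 1000 mL/L = 1.590 L/h
Maintenance infusion rate = CL × Css = 1.590 × 33 = 52.47 mg/h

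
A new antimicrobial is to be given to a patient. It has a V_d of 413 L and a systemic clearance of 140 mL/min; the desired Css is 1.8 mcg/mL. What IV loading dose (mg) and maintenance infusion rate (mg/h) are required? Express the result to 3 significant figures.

(a) 743 mg; (b) 15.1 mg/h

LD = Vd · C_target = 413.0 × 1.8 = 743.4 mg
CL = 140 mL/min × 60/1000 = 8.400 L/h
Maintenance: replace elimination → rate = CL × Css = 8.400 × 1.8 = 15.12 mg/h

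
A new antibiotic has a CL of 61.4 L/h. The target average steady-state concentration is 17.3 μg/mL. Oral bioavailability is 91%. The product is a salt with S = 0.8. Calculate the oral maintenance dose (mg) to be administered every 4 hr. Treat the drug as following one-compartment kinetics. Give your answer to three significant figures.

5840 mg

D = CL × Css × τ / F / S = 61.40 × 17.3 × 4 / 0.91 / 0.8 = 5836 mg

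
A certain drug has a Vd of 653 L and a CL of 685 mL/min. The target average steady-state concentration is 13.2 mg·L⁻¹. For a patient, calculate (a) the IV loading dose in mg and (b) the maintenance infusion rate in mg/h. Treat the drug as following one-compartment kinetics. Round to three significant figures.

Loading: fill Vd to C_target → 653.0 L × 13.2 mg/L = 8620 mg
CL = 685 mL/min = 685 × 0.06 = 41.10 L/h
Maintenance infusion rate = CL × Css = 41.10 × 13.2 = 542.5 mg/h

(a) 8620 mg; (b) 543 mg/h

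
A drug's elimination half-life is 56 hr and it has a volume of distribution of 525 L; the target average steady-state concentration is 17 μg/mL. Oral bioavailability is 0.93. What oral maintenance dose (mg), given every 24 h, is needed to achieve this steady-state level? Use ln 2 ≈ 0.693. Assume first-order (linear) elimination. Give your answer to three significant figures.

2850 mg

CL = ln 2 · Vd / t½ = 0.693 × 525.0 / 56 = 6.497 L/h
D = CL × Css × τ / F = 6.497 × 17 × 24 / 0.93 = 2850 mg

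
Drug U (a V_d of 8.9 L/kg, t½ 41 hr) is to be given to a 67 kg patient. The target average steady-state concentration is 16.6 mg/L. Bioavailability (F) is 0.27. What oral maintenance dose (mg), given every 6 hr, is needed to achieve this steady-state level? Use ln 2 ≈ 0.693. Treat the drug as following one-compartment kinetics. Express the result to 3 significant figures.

Vd = 8.9 L/kg × 67 kg = 596.3 L
k = 0.693/41 = 0.01690 h⁻¹, so CL = k·Vd = 0.01690 × 596.3 = 10.08 L/h
D = CL × Css × τ / F = 10.08 × 16.6 × 6 / 0.27 = 3718 mg

3720 mg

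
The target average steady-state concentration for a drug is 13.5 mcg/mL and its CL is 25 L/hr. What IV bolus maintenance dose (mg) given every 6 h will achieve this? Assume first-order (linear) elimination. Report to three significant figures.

2030 mg

D = CL × Css × τ = 25.00 × 13.5 × 6 = 2025 mg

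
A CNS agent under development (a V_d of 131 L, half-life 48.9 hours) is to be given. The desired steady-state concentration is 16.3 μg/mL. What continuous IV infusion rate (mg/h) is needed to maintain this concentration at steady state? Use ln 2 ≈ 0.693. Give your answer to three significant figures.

CL = ln 2 · Vd / t½ = 0.693 × 131.0 / 48.9 = 1.857 L/h
Infusion rate = CL × Css = 1.857 × 16.3 = 30.27 mg/h

30.3 mg/h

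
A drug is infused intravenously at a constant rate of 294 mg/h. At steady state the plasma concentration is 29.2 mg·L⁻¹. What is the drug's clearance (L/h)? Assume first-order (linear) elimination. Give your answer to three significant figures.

At steady state, infusion rate = CL × Css, so CL = rate / Css.
CL = 294 / 29.2 = 10.07 L/h

10.1 L/h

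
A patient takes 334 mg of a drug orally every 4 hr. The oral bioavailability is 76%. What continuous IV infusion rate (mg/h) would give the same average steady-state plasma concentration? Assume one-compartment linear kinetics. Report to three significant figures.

63.5 mg/h

Equivalent systemic input: infusion rate = F·D/τ.
Rate = 0.76 × 334 / 4 = 63.46 mg/h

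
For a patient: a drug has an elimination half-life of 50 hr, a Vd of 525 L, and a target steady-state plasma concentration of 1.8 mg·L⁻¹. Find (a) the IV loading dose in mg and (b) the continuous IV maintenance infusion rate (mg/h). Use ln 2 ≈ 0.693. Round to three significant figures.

LD = Vd × C = 525.0 × 1.8 = 945.0 mg
CL = 0.693 × Vd / t½ = 0.693 × 525.0 / 50 = 7.277 L/h
Infusion rate = CL × Css = 7.277 × 1.8 = 13.10 mg/h

(a) 945 mg; (b) 13.1 mg/h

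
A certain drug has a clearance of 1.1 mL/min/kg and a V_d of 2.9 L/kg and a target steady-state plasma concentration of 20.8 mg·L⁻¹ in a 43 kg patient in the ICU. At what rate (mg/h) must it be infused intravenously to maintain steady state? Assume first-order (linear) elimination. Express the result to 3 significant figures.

CL = 1.1 mL/min/kg × 43 kg = 47.30 mL/min = 47.30 × 60/1000 = 2.838 L/h
R₀ = 2.838 × 20.8 = 59.03 mg/h

59.0 mg/h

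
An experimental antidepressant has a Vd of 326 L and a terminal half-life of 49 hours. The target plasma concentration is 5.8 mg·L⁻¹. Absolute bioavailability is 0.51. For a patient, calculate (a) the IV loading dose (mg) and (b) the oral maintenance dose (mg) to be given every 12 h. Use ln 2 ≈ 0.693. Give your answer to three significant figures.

(a) 1890 mg; (b) 629 mg

LD = Vd × C = 326.0 × 5.8 = 1891 mg
CL = 0.693 × Vd / t½ = 0.693 × 326.0 / 49 = 4.611 L/h
D = CL × Css × τ / F = 4.611 × 5.8 × 12 / 0.51 = 629.3 mg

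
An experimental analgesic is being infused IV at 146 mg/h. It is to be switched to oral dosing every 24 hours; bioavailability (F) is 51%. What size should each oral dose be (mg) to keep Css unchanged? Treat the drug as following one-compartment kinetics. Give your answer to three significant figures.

To maintain the same Css, the systemic dosing rate must be unchanged: F·D/τ = infusion rate.
D = rate × τ / F = 146 × 24 / 0.51 = 6871 mg

6870 mg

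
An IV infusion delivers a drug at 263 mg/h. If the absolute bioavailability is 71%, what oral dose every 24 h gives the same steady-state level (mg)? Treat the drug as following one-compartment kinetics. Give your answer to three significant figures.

To maintain the same Css, the systemic dosing rate must be unchanged: F·D/τ = infusion rate.
D = rate × τ / F = 263 × 24 / 0.71 = 8890 mg

8890 mg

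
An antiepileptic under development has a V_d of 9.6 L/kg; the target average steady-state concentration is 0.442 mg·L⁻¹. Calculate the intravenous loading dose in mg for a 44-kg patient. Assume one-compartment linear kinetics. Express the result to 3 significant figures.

187 mg

Vd = 9.6 L/kg × 44 kg = 422.4 L
The loading dose fills Vd to the target concentration.
LD = Vd × C = 422.4 × 0.4420 = 186.7 mg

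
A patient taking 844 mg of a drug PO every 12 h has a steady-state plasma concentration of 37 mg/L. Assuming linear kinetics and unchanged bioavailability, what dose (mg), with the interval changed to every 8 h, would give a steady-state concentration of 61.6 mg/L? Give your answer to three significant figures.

With linear kinetics, Css is proportional to dose rate (D/τ) at fixed clearance.
D₂ = D₁ × (Css,target / Css,current) × (τ₂/τ₁) = 844 × (61.6/37) × (8/12) = 936.8 mg

937 mg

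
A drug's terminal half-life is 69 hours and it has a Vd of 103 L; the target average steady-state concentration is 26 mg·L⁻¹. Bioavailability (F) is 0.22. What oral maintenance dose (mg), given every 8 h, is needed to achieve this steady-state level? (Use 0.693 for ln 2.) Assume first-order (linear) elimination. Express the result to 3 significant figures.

CL = 0.693 × Vd / t½ = 0.693 × 103.0 / 69 = 1.034 L/h
D = CL × Css × τ / F = 1.034 × 26 × 8 / 0.22 = 977.6 mg

978 mg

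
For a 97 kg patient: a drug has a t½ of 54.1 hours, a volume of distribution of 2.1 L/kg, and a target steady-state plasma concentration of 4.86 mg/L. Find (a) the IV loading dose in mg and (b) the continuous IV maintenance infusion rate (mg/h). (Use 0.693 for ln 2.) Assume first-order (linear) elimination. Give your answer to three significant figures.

Vd(total) = 97 kg × 2.1 L/kg = 203.7 L
LD = Vd × C = 203.7 × 4.86 = 990.0 mg
CL = 0.693 × Vd / t½ = 0.693 × 203.7 / 54.1 = 2.609 L/h
Infusion rate = CL × Css = 2.609 × 4.86 = 12.68 mg/h

(a) 990 mg; (b) 12.7 mg/h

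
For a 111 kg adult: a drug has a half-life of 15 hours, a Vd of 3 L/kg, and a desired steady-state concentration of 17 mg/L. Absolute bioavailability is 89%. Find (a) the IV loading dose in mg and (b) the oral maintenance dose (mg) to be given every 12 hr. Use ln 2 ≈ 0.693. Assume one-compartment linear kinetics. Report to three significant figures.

Vd(total) = 111 kg × 3 L/kg = 333.0 L
LD = Vd × C = 333.0 × 17 = 5661 mg
CL = 0.693 × Vd / t½ = 0.693 × 333.0 / 15 = 15.38 L/h
D = CL × Css × τ / F = 15.38 × 17 × 12 / 0.89 = 3525 mg

(a) 5660 mg; (b) 3530 mg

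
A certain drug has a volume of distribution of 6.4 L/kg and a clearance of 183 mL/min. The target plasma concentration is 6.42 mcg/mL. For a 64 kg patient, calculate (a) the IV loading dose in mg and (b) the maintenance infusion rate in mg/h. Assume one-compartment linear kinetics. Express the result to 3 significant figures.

(a) 2630 mg; (b) 70.5 mg/h

Vd(total) = 64 kg × 6.4 L/kg = 409.6 L
Loading: fill Vd to C_target → 409.6 L × 6.42 mg/L = 2630 mg
CL = 183 mL/min = 183 × 0.06 = 10.98 L/h
Maintenance infusion rate = CL × Css = 10.98 × 6.42 = 70.49 mg/h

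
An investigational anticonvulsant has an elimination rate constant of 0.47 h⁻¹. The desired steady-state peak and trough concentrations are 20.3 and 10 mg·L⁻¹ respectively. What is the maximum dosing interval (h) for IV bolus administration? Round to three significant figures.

1.51 h

Between IV bolus doses, concentration decays as C = C₀·e^(−kτ), so C_peak/C_trough = e^(kτ).
τ_max = ln(C_peak/C_trough) / k = ln(20.3/10) / 0.4700 = 0.7080 / 0.4700 = 1.506 h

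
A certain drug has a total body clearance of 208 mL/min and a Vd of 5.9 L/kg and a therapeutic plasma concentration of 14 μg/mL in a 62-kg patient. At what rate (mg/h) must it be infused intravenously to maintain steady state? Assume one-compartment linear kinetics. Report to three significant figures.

175 mg/h

CL = 208 mL/min = 208 × 0.06 = 12.48 L/h
Vd does not affect the maintenance rate; only clearance governs steady-state input.
Rate = CL × Css = 12.48 × 14 = 174.7 mg/h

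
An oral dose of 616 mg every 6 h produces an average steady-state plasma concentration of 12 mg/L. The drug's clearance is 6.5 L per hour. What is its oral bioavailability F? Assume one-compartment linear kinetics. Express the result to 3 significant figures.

0.760

F·D/τ = CL·Css at steady state → F = CL·Css·τ / D.
F = 6.5 × 12 × 6 / 616 = 0.760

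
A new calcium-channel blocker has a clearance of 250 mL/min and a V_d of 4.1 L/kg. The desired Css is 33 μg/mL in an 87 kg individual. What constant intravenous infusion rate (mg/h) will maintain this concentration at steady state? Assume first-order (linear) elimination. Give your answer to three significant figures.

CL = 250 mL/min = 250 × 0.06 = 15.00 L/h
R₀ = 15.00 × 33 = 495.0 mg/h

495 mg/h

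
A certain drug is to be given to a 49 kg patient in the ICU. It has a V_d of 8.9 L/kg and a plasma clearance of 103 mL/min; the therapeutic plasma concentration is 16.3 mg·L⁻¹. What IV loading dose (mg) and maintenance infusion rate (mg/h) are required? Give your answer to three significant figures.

Vd = 8.9 L/kg × 49 kg = 436.1 L
LD = Vd · C_target = 436.1 × 16.3 = 7108 mg
CL = 103 mL/min = 103 × 0.06 = 6.180 L/h
Maintenance infusion rate = CL × Css = 6.180 × 16.3 = 100.7 mg/h

(a) 7110 mg; (b) 101 mg/h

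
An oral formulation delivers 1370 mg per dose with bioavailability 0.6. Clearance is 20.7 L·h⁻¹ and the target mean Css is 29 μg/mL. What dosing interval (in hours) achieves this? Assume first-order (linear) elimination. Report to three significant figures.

1.37 h

F·D/τ = CL·Css → τ = F·D / (CL·Css).
τ = 0.6 × 1370 / (20.7 × 29) = 1.369 h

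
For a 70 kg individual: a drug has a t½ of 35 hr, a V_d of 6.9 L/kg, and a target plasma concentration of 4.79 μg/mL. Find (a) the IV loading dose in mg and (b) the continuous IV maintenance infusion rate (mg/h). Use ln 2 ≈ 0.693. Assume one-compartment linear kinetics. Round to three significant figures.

Vd = 6.9 L/kg × 70 kg = 483.0 L
LD = Vd × C = 483.0 × 4.79 = 2314 mg
CL = 0.693 × Vd / t½ = 0.693 × 483.0 / 35 = 9.563 L/h
Infusion rate = CL × Css = 9.563 × 4.79 = 45.81 mg/h

(a) 2310 mg; (b) 45.8 mg/h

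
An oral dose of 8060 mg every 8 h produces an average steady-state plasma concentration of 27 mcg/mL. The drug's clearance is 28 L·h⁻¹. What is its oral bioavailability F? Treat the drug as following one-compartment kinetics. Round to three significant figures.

0.750

F·D/τ = CL·Css at steady state → F = CL·Css·τ / D.
F = 28 × 27 × 8 / 8060 = 0.750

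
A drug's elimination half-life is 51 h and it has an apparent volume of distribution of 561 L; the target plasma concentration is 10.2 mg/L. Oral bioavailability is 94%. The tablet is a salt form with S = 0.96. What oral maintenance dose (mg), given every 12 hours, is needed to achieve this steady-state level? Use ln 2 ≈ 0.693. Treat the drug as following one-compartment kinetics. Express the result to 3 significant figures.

CL = ln 2 · Vd / t½ = 0.693 × 561.0 / 51 = 7.623 L/h
D = CL × Css × τ / F / S = 7.623 × 10.2 × 12 / 0.94 / 0.96 = 1034 mg

1030 mg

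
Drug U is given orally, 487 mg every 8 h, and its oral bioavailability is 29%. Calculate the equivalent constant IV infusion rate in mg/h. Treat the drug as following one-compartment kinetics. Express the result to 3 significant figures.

Equivalent systemic input: infusion rate = F·D/τ.
Rate = 0.29 × 487 / 8 = 17.65 mg/h

17.7 mg/h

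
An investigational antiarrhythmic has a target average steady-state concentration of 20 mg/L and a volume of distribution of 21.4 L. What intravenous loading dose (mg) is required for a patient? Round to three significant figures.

428 mg

LD = Vd × C = 21.40 × 20.00 = 428.0 mg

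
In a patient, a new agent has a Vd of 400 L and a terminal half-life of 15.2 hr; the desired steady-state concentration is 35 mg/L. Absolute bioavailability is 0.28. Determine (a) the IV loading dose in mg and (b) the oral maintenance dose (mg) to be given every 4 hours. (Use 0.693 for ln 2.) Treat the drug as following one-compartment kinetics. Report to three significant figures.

LD = Vd × C = 400.0 × 35 = 14000 mg
CL = 0.693 × Vd / t½ = 0.693 × 400.0 / 15.2 = 18.24 L/h
D = CL × Css × τ / F = 18.24 × 35 × 4 / 0.28 = 9120 mg

(a) 14000 mg; (b) 9120 mg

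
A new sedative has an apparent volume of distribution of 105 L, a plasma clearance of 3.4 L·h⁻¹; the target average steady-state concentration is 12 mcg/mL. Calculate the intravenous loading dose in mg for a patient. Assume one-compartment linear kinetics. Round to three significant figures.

1260 mg

LD = Vd × C = 105.0 × 12.00 = 1260 mg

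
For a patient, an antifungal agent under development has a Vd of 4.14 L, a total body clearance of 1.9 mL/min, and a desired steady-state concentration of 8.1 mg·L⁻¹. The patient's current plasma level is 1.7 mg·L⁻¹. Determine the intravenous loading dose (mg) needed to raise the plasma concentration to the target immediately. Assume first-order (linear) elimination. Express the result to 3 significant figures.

26.5 mg

The loading dose fills Vd to the target concentration.
Concentration deficit ΔC = 8.1 − 1.7 = 6.400 mg/L
LD = Vd × ΔC = 4.140 × 6.400 = 26.50 mg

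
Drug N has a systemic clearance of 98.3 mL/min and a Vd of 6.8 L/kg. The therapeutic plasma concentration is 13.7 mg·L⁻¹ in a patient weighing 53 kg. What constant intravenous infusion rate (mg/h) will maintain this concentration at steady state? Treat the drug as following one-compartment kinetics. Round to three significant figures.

CL = 98.3 mL/min × 60/1000 = 5.898 L/h
Infusion rate = CL · Css = 5.898 L/h × 13.7 mg/L = 80.80 mg/h

80.8 mg/h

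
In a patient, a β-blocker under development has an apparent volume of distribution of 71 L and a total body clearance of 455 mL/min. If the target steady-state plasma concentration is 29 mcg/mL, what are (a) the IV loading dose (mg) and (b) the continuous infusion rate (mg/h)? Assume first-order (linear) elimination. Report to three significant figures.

Loading: fill Vd to C_target → 71.00 L × 29 mg/L = 2059 mg
CL = 455 mL/min × 60/1000 = 27.30 L/h
Infusion rate = 27.30 L/h × 29 mg/L = 791.7 mg/h

(a) 2060 mg; (b) 792 mg/h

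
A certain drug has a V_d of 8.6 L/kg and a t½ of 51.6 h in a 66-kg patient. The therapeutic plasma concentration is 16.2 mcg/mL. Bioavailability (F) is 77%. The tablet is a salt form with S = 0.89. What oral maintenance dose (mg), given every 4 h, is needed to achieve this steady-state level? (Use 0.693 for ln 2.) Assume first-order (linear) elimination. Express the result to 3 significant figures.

721 mg

Vd = 8.6 L/kg × 66 kg = 567.6 L
k = 0.693/51.6 = 0.01343 h⁻¹, so CL = k·Vd = 0.01343 × 567.6 = 7.623 L/h
D = CL × Css × τ / F / S = 7.623 × 16.2 × 4 / 0.77 / 0.89 = 720.8 mg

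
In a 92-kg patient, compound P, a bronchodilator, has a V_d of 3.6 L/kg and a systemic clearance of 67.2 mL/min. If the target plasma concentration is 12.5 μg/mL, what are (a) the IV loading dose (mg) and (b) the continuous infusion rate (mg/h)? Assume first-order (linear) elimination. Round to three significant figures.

(a) 4140 mg; (b) 50.4 mg/h

Total Vd = 3.6 × 92 = 331.2 L
Loading: fill Vd to C_target → 331.2 L × 12.5 mg/L = 4140 mg
CL = 67.2 mL/min = 67.2 × 0.06 = 4.032 L/h
Maintenance infusion rate = CL × Css = 4.032 × 12.5 = 50.40 mg/h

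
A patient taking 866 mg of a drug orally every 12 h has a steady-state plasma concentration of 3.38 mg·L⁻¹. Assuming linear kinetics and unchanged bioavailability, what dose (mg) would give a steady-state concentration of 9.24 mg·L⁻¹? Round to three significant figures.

2370 mg

For first-order elimination, Css ∝ F·D/(CL·τ); F and CL are unchanged, so Css ∝ D/τ.
D₂ = D₁ × (Css,target / Css,current) = 866 × 9.24/3.38 = 2367 mg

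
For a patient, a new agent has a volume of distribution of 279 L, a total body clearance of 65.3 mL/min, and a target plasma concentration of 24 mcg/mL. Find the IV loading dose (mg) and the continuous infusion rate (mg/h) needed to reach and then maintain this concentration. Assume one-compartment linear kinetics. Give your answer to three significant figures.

(a) 6700 mg; (b) 94.0 mg/h

Loading dose = Vd × C = 279.0 × 24 = 6696 mg
CL = 65.3 mL/min = 65.3 × 0.06 = 3.918 L/h
Infusion rate = 3.918 L/h × 24 mg/L = 94.03 mg/h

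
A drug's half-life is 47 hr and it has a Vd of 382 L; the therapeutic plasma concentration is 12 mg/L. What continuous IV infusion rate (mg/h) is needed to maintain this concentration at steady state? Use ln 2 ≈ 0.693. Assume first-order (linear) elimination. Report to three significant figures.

CL = 0.693 × Vd / t½ = 0.693 × 382.0 / 47 = 5.632 L/h
Infusion rate = CL × Css = 5.632 × 12 = 67.58 mg/h

67.6 mg/h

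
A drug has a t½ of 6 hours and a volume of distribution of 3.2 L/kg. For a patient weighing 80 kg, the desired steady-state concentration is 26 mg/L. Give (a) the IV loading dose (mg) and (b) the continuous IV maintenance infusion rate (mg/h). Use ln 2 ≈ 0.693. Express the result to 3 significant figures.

Total Vd = 3.2 × 80 = 256.0 L
LD = Vd × C = 256.0 × 26 = 6656 mg
CL = 0.693 × Vd / t½ = 0.693 × 256.0 / 6 = 29.57 L/h
Infusion rate = CL × Css = 29.57 × 26 = 768.8 mg/h

(a) 6660 mg; (b) 769 mg/h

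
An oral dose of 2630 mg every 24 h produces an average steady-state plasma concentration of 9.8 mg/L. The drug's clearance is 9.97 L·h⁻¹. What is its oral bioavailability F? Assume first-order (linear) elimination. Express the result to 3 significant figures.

0.892

F·D/τ = CL·Css at steady state → F = CL·Css·τ / D.
F = 9.97 × 9.8 × 24 / 2630 = 0.892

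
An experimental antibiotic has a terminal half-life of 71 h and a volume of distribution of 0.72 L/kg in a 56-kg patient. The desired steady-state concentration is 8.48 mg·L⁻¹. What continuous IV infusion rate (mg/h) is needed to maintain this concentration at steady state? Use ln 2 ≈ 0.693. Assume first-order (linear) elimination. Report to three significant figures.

3.34 mg/h

Vd = 0.72 L/kg × 56 kg = 40.32 L
CL = ln 2 · Vd / t½ = 0.693 × 40.32 / 71 = 0.3935 L/h
Infusion rate = CL × Css = 0.3935 × 8.48 = 3.337 mg/h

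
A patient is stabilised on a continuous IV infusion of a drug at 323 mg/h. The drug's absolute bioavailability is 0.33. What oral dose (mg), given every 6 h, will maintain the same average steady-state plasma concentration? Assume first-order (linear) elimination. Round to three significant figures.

5870 mg

To maintain the same Css, the systemic dosing rate must be unchanged: F·D/τ = infusion rate.
D = rate × τ / F = 323 × 6 / 0.33 = 5873 mg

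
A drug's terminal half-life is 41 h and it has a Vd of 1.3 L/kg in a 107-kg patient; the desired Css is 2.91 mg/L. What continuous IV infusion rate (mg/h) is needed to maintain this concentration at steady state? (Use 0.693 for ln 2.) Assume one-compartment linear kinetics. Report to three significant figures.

6.84 mg/h

Vd(total) = 107 kg × 1.3 L/kg = 139.1 L
k = 0.693/41 = 0.01690 h⁻¹, so CL = k·Vd = 0.01690 × 139.1 = 2.351 L/h
Infusion rate = CL × Css = 2.351 × 2.91 = 6.841 mg/h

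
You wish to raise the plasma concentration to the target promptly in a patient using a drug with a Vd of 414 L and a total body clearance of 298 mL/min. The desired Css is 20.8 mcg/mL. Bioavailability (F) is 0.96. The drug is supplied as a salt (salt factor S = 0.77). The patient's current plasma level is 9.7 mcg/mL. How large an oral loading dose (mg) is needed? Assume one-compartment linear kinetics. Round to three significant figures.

6220 mg

Loading dose depends on Vd (not clearance): it fills the distribution volume.
Concentration deficit ΔC = 20.8 − 9.7 = 11.10 mg/L
LD = Vd × ΔC / F / S = 414.0 × 11.10 / 0.96 / 0.77 = 6217 mg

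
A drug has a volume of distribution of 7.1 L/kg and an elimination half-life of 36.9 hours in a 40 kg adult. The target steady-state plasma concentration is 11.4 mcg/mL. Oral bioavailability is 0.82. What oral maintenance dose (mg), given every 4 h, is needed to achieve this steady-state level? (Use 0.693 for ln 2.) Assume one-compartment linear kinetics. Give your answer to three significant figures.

Vd = 7.1 L/kg × 40 kg = 284.0 L
k = 0.693/36.9 = 0.01878 h⁻¹, so CL = k·Vd = 0.01878 × 284.0 = 5.334 L/h
D = CL × Css × τ / F = 5.334 × 11.4 × 4 / 0.82 = 296.6 mg

297 mg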